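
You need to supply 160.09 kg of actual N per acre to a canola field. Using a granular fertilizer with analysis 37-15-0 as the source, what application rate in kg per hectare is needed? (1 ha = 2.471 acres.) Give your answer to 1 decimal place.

1069.1 kg of product per hectare

Product per acre = 160.09 / 37% = 432.676 kg.
Convert to per hectare: 432.676 × 2.471 = 1069.14 kg.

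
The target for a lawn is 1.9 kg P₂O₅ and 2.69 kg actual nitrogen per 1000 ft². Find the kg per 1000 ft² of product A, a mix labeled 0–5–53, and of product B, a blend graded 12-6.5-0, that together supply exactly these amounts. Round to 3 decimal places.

8.858 kg product A, 22.417 kg product B

Per-1000 ft² balance (a = product A, b = product B):
P₂O₅: 0.05·a + 0.065·b = 1.9
N: 0·a + 0.12·b = 2.69
Solving simultaneously: a = 8.85833, b = 22.4167.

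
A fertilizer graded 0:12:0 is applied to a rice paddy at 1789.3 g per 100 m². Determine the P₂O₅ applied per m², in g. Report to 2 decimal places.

2.15 g P₂O₅ per sq m

P₂O₅ per 100 m² = 1789.3 × 12% = 214.716 g.
Convert to per m²: 214.716 × 0.01 = 2.14716 g.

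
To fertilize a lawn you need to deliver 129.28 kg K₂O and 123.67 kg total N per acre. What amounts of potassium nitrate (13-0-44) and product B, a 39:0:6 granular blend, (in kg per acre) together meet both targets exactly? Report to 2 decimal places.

262.51 kg potassium nitrate, 229.60 kg product B

With a, b = kg per acre of potassium nitrate and product B:
K₂O: 0.44·a + 0.06·b = 129.28
N: 0.13·a + 0.39·b = 123.67
Solving simultaneously: a = 262.509, b = 229.5995.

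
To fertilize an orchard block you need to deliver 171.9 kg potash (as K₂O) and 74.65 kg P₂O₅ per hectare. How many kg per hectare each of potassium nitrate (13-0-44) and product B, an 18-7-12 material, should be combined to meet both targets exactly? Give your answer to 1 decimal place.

99.8 kg potassium nitrate, 1066.4 kg product B

Per-hectare balance (a = potassium nitrate, b = product B):
K₂O: 0.44·a + 0.12·b = 171.9
P₂O₅: 0·a + 0.07·b = 74.65
Solving simultaneously: a = 99.8377, b = 1066.43.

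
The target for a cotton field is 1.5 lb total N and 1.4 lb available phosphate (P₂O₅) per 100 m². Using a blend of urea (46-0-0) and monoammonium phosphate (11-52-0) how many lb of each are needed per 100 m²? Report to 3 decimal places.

Per-100 m² balance (a = urea, b = monoammonium phosphate):
N: 0.46·a + 0.11·b = 1.5
P₂O₅: 0·a + 0.52·b = 1.4
Solving simultaneously: a = 2.61706, b = 2.69231.

2.617 lb urea, 2.692 lb monoammonium phosphate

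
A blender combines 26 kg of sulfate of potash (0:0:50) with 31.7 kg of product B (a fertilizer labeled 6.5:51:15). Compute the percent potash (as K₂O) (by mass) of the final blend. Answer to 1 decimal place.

Total mass = 26 + 31.7 = 57.7 kg.
K₂O mass = 50%×26 + 15%×31.7 = 17.755 kg.
% K₂O = 17.755 / 57.7 = 30.7712%.

30.8% K₂O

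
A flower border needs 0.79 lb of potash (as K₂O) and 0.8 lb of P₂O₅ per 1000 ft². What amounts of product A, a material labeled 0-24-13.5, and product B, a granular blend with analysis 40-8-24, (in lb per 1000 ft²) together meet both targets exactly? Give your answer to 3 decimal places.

With a, b = lb per 1000 ft² of product A and product B:
K₂O: 0.135·a + 0.24·b = 0.79
P₂O₅: 0.24·a + 0.08·b = 0.8
From row1: a = (0.79 − 0.24·b) / 0.135.
Into row2: 0.24·(0.79 − 0.24·b)/0.135 + 0.08·b = 0.8 → b = 1.74359, a = 2.75214.

2.752 lb product A, 1.744 lb product B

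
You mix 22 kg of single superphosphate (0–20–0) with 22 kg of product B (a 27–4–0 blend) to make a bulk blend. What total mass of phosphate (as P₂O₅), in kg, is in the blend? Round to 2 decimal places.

5.28 kg P₂O₅

P₂O₅ mass = 20%×22 + 4%×22 = 5.28 kg.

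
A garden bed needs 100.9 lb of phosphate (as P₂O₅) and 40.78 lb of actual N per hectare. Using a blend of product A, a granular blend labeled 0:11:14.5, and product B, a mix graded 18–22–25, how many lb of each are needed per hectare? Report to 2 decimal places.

With a, b = lb per hectare of product A and product B:
P₂O₅: 0.11·a + 0.22·b = 100.9
N: 0·a + 0.18·b = 40.78
Solving simultaneously: a = 464.162, b = 226.556.

464.16 lb product A, 226.56 lb product B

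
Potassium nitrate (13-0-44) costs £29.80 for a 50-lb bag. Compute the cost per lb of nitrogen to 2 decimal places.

N in bag = 50 × 13% = 6.5 lb.
Cost per lb N = £29.80 / 6.5 = £4.5846.

£4.58 per lb N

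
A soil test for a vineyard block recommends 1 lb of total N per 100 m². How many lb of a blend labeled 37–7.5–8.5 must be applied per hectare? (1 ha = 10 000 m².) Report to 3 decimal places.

Product per 100 m² = 1 / 37% = 2.7027 lb.
Convert to per hectare: 2.7027 × 100 = 270.2703 lb.

270.270 lb of product per hectare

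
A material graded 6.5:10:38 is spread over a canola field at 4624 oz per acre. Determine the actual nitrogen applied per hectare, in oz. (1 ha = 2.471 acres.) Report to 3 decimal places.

742.684 oz N per hectare

nitrogen per acre = 4624 × 6.5% = 300.56 oz.
Convert to per hectare: 300.56 × 2.471 = 742.6838 oz.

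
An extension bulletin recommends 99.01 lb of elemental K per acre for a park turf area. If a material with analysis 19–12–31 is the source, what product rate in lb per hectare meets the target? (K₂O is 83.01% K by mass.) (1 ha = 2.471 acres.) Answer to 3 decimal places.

As K₂O: 99.01 / 0.8301 = 119.275 lb per acre.
Product per acre = 119.275 / 31% = 384.757 lb.
Convert to per hectare: 384.757 × 2.471 = 950.73547 lb.

950.735 lb of product per hectare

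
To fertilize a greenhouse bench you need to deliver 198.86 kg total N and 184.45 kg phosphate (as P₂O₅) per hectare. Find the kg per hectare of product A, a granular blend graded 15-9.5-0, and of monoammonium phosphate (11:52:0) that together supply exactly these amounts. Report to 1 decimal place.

Per-hectare balance (a = product A, b = monoammonium phosphate):
N: 0.15·a + 0.11·b = 198.86
P₂O₅: 0.095·a + 0.52·b = 184.45
Eliminate a: (row1) − 0.15/0.095·(row2) → -0.711053·b = -92.3768, so b = 129.916.
Back-substitute: a = (198.86 − 0.11·129.916) / 0.15 = 1230.46.

1230.5 kg product A, 129.9 kg monoammonium phosphate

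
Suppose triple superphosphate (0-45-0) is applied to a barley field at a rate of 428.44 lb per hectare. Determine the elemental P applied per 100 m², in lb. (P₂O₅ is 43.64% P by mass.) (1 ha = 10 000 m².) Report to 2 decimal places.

0.84 lb P per hundred sq m

P₂O₅ per hectare = 428.44 × 45% = 192.798 lb.
Elemental P = 192.798 × 0.4364 = 84.137 lb per hectare.
Convert to per 100 m²: 84.137 × 0.01 = 0.84137 lb.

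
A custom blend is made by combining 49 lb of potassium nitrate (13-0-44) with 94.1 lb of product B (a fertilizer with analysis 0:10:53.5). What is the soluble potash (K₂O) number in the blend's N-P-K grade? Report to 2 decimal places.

50.25% K₂O

Total mass = 49 + 94.1 = 143.1 lb.
K₂O mass = 44%×49 + 53.5%×94.1 = 71.9035 lb.
% K₂O = 71.9035 / 143.1 = 50.247%.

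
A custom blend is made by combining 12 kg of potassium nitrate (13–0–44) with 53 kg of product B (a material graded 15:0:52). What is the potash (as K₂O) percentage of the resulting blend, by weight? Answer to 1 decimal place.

Total mass = 12 + 53 = 65 kg.
K₂O mass = 44%×12 + 52%×53 = 32.84 kg.
% K₂O = 32.84 / 65 = 50.5231%.

50.5% K₂O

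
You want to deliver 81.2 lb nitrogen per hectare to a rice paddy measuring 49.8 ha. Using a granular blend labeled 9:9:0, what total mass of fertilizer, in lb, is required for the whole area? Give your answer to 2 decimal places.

Product per hectare = 81.2 / 9% = 902.222 lb.
Total product = 902.222 × 49.8 = 44930.667 lb.

44930.67 lb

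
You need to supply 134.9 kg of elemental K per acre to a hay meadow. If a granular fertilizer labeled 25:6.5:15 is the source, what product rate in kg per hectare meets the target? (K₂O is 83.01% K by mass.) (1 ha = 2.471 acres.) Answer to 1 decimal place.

2677.1 kg of product per hectare

As K₂O: 134.9 / 0.8301 = 162.511 kg per acre.
Product per acre = 162.511 / 15% = 1083.4 kg.
Convert to per hectare: 1083.4 × 2.471 = 2677.09 kg.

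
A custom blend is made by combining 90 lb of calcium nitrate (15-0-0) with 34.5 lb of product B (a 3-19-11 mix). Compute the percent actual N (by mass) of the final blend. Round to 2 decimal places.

Total mass = 90 + 34.5 = 124.5 lb.
N mass = 15%×90 + 3%×34.5 = 14.535 lb.
% N = 14.535 / 124.5 = 11.6747%.

11.67% N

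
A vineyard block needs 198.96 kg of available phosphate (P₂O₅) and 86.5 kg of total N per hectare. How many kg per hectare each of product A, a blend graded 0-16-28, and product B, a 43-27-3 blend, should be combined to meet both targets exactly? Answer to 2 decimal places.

904.04 kg product A, 201.16 kg product B

Let a = kg of product A, b = kg of product B (per hectare).
P₂O₅: 0.16·a + 0.27·b = 198.96
N: 0·a + 0.43·b = 86.5
Solving simultaneously: a = 904.038, b = 201.163.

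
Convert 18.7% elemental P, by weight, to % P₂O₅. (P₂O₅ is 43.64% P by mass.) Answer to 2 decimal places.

42.85% P₂O₅

%P₂O₅ = 18.7 / 0.4364 = 42.8506%.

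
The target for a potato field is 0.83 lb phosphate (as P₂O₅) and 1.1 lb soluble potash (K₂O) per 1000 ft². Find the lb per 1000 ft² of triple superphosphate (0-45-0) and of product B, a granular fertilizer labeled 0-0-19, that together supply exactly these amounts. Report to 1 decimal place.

With a, b = lb per 1000 ft² of triple superphosphate and product B:
P₂O₅: 0.45·a + 0·b = 0.83
K₂O: 0·a + 0.19·b = 1.1
Solving simultaneously: a = 1.84444, b = 5.78947.

1.8 lb triple superphosphate, 5.8 lb product B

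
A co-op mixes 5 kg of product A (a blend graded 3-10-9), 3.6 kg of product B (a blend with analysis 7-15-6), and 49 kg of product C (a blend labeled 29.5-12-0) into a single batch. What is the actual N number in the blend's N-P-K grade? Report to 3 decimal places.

25.793% N

Total mass = 5 + 3.6 + 49 = 57.6 kg.
N mass = 3%×5 + 7%×3.6 + 29.5%×49 = 14.857 kg.
% N = 14.857 / 57.6 = 25.7934%.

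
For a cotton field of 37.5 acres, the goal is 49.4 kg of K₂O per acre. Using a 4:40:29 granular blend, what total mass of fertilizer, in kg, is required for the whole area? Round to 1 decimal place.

6387.9 kg

Product per acre = 49.4 / 29% = 170.345 kg.
Total product = 170.345 × 37.5 = 6387.93 kg.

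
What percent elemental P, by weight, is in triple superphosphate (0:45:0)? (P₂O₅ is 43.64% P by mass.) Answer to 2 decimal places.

19.64% P

%P = 45 × 0.4364 = 19.638%.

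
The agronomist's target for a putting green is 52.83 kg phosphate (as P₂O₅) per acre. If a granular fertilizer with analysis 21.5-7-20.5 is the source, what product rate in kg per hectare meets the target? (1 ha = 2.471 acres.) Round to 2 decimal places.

1864.90 kg of product per hectare

Product per acre = 52.83 / 7% = 754.714 kg.
Convert to per hectare: 754.714 × 2.471 = 1864.899 kg.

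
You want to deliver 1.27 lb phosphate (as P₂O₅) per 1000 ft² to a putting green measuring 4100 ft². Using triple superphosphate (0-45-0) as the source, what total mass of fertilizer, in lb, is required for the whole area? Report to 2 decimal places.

Product per 1000 ft² = 1.27 / 45% = 2.82222 lb.
Total product = 2.82222 × 4100 / 1000 = 11.5711 lb.

11.57 lb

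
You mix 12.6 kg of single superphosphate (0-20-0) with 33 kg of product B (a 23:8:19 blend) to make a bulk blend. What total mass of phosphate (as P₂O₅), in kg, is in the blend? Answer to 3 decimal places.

P₂O₅ mass = 20%×12.6 + 8%×33 = 5.16 kg.

5.160 kg P₂O₅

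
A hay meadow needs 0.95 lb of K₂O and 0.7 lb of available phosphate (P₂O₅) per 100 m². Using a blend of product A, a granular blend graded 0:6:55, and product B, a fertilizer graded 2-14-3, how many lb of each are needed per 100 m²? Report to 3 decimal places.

1.489 lb product A, 4.362 lb product B

Per-100 m² balance (a = product A, b = product B):
K₂O: 0.55·a + 0.03·b = 0.95
P₂O₅: 0.06·a + 0.14·b = 0.7
Eliminate b: (row1) − 0.03/0.14·(row2) → 0.537143·a = 0.8, so a = 1.48936.
Then b = (0.7 − 0.06·1.48936) / 0.14 = 4.3617.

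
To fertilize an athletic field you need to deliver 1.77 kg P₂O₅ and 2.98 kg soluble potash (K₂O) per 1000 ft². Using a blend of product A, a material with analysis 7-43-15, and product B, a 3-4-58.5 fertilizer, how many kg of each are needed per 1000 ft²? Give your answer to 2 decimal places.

3.73 kg product A, 4.14 kg product B

Let a = kg of product A, b = kg of product B (per 1000 ft²).
P₂O₅: 0.43·a + 0.04·b = 1.77
K₂O: 0.15·a + 0.585·b = 2.98
From row1: a = (1.77 − 0.04·b) / 0.43.
Into row2: 0.15·(1.77 − 0.04·b)/0.43 + 0.585·b = 2.98 → b = 4.13724, a = 3.73142.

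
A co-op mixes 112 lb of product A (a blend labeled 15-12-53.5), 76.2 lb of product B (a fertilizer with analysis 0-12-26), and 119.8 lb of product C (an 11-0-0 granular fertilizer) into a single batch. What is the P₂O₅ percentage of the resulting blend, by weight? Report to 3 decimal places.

Total mass = 112 + 76.2 + 119.8 = 308 lb.
P₂O₅ mass = 12%×112 + 12%×76.2 + 0%×119.8 = 22.584 lb.
% P₂O₅ = 22.584 / 308 = 7.33247%.

7.332% P₂O₅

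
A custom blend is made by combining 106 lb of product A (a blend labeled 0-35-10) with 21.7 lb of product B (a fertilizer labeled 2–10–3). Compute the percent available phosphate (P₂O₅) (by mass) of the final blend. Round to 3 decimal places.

30.752% P₂O₅

Total mass = 106 + 21.7 = 127.7 lb.
P₂O₅ mass = 35%×106 + 10%×21.7 = 39.27 lb.
% P₂O₅ = 39.27 / 127.7 = 30.7518%.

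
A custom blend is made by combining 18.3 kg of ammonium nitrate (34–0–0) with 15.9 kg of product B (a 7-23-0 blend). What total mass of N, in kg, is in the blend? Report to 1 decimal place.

N mass = 34%×18.3 + 7%×15.9 = 7.335 kg.

7.3 kg N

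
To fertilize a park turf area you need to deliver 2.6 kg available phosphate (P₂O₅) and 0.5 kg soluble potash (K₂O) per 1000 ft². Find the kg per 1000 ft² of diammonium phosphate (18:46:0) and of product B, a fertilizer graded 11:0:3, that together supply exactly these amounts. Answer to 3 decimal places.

5.652 kg diammonium phosphate, 16.667 kg product B

Per-1000 ft² balance (a = diammonium phosphate, b = product B):
P₂O₅: 0.46·a + 0·b = 2.6
K₂O: 0·a + 0.03·b = 0.5
Solving simultaneously: a = 5.65217, b = 16.6667.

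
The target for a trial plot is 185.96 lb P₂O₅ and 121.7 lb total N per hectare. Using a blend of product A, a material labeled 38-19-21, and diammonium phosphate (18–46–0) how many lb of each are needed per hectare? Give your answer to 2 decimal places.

With a, b = lb per hectare of product A and diammonium phosphate:
P₂O₅: 0.19·a + 0.46·b = 185.96
N: 0.38·a + 0.18·b = 121.7
Solving simultaneously: a = 160.094, b = 338.135.

160.09 lb product A, 338.14 lb diammonium phosphate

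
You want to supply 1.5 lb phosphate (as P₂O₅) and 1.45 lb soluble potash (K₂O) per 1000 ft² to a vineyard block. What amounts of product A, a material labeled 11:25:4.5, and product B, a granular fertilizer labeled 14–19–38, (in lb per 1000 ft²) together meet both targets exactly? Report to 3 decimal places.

Let a = lb of product A, b = lb of product B (per 1000 ft²).
P₂O₅: 0.25·a + 0.19·b = 1.5
K₂O: 0.045·a + 0.38·b = 1.45
Eliminate a: (row1) − 0.25/0.045·(row2) → -1.92111·b = -6.55556, so b = 3.41238.
Back-substitute: a = (1.5 − 0.19·3.41238) / 0.25 = 3.40659.

3.407 lb product A, 3.412 lb product B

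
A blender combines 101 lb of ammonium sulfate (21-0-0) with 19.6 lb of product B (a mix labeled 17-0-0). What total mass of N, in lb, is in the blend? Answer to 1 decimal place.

24.5 lb N

N mass = 21%×101 + 17%×19.6 = 24.542 lb.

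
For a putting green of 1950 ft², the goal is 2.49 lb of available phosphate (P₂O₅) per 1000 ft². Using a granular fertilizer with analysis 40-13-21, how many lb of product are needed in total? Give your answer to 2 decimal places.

Product per 1000 ft² = 2.49 / 13% = 19.1538 lb.
Total product = 19.1538 × 1950 / 1000 = 37.35 lb.

37.35 lb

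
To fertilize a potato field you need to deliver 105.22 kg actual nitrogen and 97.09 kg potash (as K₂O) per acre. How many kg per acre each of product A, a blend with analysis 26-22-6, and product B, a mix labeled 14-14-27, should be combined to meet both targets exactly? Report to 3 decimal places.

239.754 kg product A, 306.314 kg product B

Per-acre balance (a = product A, b = product B):
N: 0.26·a + 0.14·b = 105.22
K₂O: 0.06·a + 0.27·b = 97.09
Eliminate b: (row1) − 0.14/0.27·(row2) → 0.228889·a = 54.877, so a = 239.75405.
Then b = (97.09 − 0.06·239.75405) / 0.27 = 306.3139.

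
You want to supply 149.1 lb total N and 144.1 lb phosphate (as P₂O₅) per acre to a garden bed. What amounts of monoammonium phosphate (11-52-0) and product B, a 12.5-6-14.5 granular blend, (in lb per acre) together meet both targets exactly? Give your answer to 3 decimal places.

155.248 lb monoammonium phosphate, 1056.182 lb product B

Per-acre balance (a = monoammonium phosphate, b = product B):
N: 0.11·a + 0.125·b = 149.1
P₂O₅: 0.52·a + 0.06·b = 144.1
Eliminate a: (row1) − 0.11/0.52·(row2) → 0.112308·b = 118.617, so b = 1056.1815.
Back-substitute: a = (149.1 − 0.125·1056.1815) / 0.11 = 155.2483.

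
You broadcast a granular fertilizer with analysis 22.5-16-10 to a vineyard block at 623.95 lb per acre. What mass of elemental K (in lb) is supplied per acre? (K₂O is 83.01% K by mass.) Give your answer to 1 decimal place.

K₂O per acre = 623.95 × 10% = 62.395 lb.
Elemental K = 62.395 × 0.8301 = 51.7941 lb per acre.

51.8 lb K per acre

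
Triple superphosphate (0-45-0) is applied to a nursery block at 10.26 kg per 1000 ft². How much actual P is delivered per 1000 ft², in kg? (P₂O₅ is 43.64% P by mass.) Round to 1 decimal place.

P₂O₅ per 1000 ft² = 10.26 × 45% = 4.617 kg.
Elemental P = 4.617 × 0.4364 = 2.01486 kg per 1000 ft².

2.0 kg P per thousand sq ft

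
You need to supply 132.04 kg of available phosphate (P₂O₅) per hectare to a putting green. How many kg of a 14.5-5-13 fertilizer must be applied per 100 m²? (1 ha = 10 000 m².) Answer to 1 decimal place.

Product per hectare = 132.04 / 5% = 2640.8 kg.
Convert to per 100 m²: 2640.8 × 0.01 = 26.408 kg.

26.4 kg of product per hundred sq m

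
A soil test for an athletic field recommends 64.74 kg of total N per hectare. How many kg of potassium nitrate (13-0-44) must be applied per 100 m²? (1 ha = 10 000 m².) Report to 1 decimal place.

Product per hectare = 64.74 / 13% = 498 kg.
Convert to per 100 m²: 498 × 0.01 = 4.98 kg.

5.0 kg of product per hundred sq m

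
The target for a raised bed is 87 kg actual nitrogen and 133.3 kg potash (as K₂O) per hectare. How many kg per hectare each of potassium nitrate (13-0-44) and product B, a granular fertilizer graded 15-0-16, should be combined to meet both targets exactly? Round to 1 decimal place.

Let a = kg of potassium nitrate, b = kg of product B (per hectare).
N: 0.13·a + 0.15·b = 87
K₂O: 0.44·a + 0.16·b = 133.3
Solving simultaneously: a = 134.403, b = 463.518.

134.4 kg potassium nitrate, 463.5 kg product B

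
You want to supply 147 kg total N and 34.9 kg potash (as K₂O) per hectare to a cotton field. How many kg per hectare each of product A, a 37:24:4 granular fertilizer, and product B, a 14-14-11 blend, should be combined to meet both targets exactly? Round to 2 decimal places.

Per-hectare balance (a = product A, b = product B):
N: 0.37·a + 0.14·b = 147
K₂O: 0.04·a + 0.11·b = 34.9
From row1: a = (147 − 0.14·b) / 0.37.
Into row2: 0.04·(147 − 0.14·b)/0.37 + 0.11·b = 34.9 → b = 200.3704, a = 321.481.

321.48 kg product A, 200.37 kg product B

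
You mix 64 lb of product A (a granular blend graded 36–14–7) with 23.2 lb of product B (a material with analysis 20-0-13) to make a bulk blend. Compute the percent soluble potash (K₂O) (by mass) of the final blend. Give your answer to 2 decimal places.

8.60% K₂O

Total mass = 64 + 23.2 = 87.2 lb.
K₂O mass = 7%×64 + 13%×23.2 = 7.496 lb.
% K₂O = 7.496 / 87.2 = 8.59633%.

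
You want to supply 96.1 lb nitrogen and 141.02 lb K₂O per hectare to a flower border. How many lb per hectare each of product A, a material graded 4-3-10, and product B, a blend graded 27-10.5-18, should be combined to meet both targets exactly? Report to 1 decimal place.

1049.4 lb product A, 200.5 lb product B

Let a = lb of product A, b = lb of product B (per hectare).
N: 0.04·a + 0.27·b = 96.1
K₂O: 0.1·a + 0.18·b = 141.02
Solving simultaneously: a = 1049.36, b = 200.465.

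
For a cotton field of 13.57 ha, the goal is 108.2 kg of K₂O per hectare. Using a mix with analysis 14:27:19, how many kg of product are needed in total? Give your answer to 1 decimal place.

Product per hectare = 108.2 / 19% = 569.474 kg.
Total product = 569.474 × 13.57 = 7727.76 kg.

7727.8 kg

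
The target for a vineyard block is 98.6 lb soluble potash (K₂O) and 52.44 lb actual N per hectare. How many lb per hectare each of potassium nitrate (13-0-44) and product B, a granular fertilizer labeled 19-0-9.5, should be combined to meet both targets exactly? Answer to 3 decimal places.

193.013 lb potassium nitrate, 143.938 lb product B

Per-hectare balance (a = potassium nitrate, b = product B):
K₂O: 0.44·a + 0.095·b = 98.6
N: 0.13·a + 0.19·b = 52.44
Solving simultaneously: a = 193.0133, b = 143.9382.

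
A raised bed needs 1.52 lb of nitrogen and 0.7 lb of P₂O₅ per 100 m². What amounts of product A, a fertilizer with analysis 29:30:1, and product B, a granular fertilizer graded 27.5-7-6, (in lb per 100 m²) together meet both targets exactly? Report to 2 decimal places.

1.38 lb product A, 4.07 lb product B

With a, b = lb per 100 m² of product A and product B:
N: 0.29·a + 0.275·b = 1.52
P₂O₅: 0.3·a + 0.07·b = 0.7
Solving simultaneously: a = 1.38424, b = 4.06752.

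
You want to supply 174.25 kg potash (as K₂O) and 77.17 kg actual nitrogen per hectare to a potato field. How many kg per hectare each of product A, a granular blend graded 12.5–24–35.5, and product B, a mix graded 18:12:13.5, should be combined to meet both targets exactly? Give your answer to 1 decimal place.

445.4 kg product A, 119.4 kg product B

With a, b = kg per hectare of product A and product B:
K₂O: 0.355·a + 0.135·b = 174.25
N: 0.125·a + 0.18·b = 77.17
Solving simultaneously: a = 445.445, b = 119.385.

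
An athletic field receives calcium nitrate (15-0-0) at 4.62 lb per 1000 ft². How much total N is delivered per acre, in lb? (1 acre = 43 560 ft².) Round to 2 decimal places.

nitrogen per 1000 ft² = 4.62 × 15% = 0.693 lb.
Convert to per acre: 0.693 × 43.56 = 30.1871 lb.

30.19 lb N per acre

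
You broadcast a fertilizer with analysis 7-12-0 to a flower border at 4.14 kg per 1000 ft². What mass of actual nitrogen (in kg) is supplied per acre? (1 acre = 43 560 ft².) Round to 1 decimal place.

nitrogen per 1000 ft² = 4.14 × 7% = 0.2898 kg.
Convert to per acre: 0.2898 × 43.56 = 12.6237 kg.

12.6 kg N per acre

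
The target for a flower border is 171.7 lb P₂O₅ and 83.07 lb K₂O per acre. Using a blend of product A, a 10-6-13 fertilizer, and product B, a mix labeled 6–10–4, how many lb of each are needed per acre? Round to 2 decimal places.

Per-acre balance (a = product A, b = product B):
P₂O₅: 0.06·a + 0.1·b = 171.7
K₂O: 0.13·a + 0.04·b = 83.07
Eliminate b: (row1) − 0.1/0.04·(row2) → -0.265·a = -35.975, so a = 135.7547.
Then b = (83.07 − 0.13·135.7547) / 0.04 = 1635.547.

135.75 lb product A, 1635.55 lb product B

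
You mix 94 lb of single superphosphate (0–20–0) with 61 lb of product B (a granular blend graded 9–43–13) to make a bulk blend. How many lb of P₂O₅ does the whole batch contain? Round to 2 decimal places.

P₂O₅ mass = 20%×94 + 43%×61 = 45.03 lb.

45.03 lb P₂O₅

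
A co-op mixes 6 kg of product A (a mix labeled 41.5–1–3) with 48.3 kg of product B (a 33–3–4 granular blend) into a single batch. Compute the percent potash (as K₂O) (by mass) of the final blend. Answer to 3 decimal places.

Total mass = 6 + 48.3 = 54.3 kg.
K₂O mass = 3%×6 + 4%×48.3 = 2.112 kg.
% K₂O = 2.112 / 54.3 = 3.8895%.

3.890% K₂O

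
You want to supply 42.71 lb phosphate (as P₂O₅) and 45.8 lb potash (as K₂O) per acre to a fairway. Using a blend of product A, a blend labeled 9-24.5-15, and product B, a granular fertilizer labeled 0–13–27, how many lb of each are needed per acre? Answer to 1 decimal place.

119.6 lb product A, 103.2 lb product B

Per-acre balance (a = product A, b = product B):
P₂O₅: 0.245·a + 0.13·b = 42.71
K₂O: 0.15·a + 0.27·b = 45.8
Eliminate a: (row1) − 0.245/0.15·(row2) → -0.311·b = -32.0967, so b = 103.205.
Back-substitute: a = (42.71 − 0.13·103.205) / 0.245 = 119.565.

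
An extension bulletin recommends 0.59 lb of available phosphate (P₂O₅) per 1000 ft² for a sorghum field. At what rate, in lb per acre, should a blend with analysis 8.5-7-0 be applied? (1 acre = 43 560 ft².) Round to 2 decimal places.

367.15 lb of product per acre

Product per 1000 ft² = 0.59 / 7% = 8.42857 lb.
Convert to per acre: 8.42857 × 43.56 = 367.149 lb.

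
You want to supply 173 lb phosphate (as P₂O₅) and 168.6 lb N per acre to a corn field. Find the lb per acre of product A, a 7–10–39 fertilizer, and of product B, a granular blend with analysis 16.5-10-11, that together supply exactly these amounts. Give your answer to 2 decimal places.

1230.00 lb product A, 500.00 lb product B

With a, b = lb per acre of product A and product B:
P₂O₅: 0.1·a + 0.1·b = 173
N: 0.07·a + 0.165·b = 168.6
Solving simultaneously: a = 1230, b = 500.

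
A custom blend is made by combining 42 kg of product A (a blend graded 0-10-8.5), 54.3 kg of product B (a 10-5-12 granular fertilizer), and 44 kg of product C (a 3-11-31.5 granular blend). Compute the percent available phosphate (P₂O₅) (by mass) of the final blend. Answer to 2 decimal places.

Total mass = 42 + 54.3 + 44 = 140.3 kg.
P₂O₅ mass = 10%×42 + 5%×54.3 + 11%×44 = 11.755 kg.
% P₂O₅ = 11.755 / 140.3 = 8.37847%.

8.38% P₂O₅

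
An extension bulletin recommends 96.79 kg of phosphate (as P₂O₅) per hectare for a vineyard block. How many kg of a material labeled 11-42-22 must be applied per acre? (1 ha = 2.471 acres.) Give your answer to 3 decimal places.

Product per hectare = 96.79 / 42% = 230.452 kg.
Convert to per acre: 230.452 × 0.404694 = 93.2628 kg.

93.263 kg of product per acre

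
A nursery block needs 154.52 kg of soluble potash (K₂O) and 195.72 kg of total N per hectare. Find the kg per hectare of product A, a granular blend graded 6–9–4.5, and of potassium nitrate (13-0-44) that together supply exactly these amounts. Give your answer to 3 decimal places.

With a, b = kg per hectare of product A and potassium nitrate:
K₂O: 0.045·a + 0.44·b = 154.52
N: 0.06·a + 0.13·b = 195.72
Eliminate b: (row1) − 0.44/0.13·(row2) → -0.158077·a = -507.917, so a = 3213.0998.
Then b = (195.72 − 0.06·3213.0998) / 0.13 = 22.5693.

3213.100 kg product A, 22.569 kg potassium nitrate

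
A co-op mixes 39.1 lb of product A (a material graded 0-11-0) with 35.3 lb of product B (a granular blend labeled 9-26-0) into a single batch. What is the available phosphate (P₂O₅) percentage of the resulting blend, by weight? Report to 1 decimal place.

Total mass = 39.1 + 35.3 = 74.4 lb.
P₂O₅ mass = 11%×39.1 + 26%×35.3 = 13.479 lb.
% P₂O₅ = 13.479 / 74.4 = 18.1169%.

18.1% P₂O₅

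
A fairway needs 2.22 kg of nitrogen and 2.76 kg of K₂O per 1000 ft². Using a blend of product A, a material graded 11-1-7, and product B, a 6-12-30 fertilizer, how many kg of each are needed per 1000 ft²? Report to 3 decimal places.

Let a = kg of product A, b = kg of product B (per 1000 ft²).
N: 0.11·a + 0.06·b = 2.22
K₂O: 0.07·a + 0.3·b = 2.76
Solving simultaneously: a = 17.375, b = 5.14583.

17.375 kg product A, 5.146 kg product B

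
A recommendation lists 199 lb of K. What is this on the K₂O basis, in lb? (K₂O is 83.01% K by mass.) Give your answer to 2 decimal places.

239.73 lb K₂O

K₂O = 199 / 0.8301 = 239.7302 lb.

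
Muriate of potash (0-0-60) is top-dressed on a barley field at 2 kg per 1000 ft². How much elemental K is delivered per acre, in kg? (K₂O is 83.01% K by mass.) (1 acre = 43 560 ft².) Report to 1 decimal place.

43.4 kg K per acre

K₂O per 1000 ft² = 2 × 60% = 1.2 kg.
Elemental K = 1.2 × 0.8301 = 0.99612 kg per 1000 ft².
Convert to per acre: 0.99612 × 43.56 = 43.391 kg.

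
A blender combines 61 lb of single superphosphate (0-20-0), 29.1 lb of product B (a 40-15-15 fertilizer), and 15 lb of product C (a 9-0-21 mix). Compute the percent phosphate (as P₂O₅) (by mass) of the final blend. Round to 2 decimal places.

Total mass = 61 + 29.1 + 15 = 105.1 lb.
P₂O₅ mass = 20%×61 + 15%×29.1 + 0%×15 = 16.565 lb.
% P₂O₅ = 16.565 / 105.1 = 15.7612%.

15.76% P₂O₅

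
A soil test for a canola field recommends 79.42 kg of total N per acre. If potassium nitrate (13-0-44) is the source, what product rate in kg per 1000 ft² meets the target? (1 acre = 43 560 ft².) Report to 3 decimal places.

Product per acre = 79.42 / 13% = 610.923 kg.
Convert to per 1000 ft²: 610.923 × 0.0229568 = 14.0249 kg.

14.025 kg of product per thousand sq ft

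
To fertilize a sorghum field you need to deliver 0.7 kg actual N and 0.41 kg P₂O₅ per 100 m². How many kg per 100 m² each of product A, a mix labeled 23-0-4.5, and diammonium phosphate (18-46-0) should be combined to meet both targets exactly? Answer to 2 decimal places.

2.35 kg product A, 0.89 kg diammonium phosphate

Per-100 m² balance (a = product A, b = diammonium phosphate):
N: 0.23·a + 0.18·b = 0.7
P₂O₅: 0·a + 0.46·b = 0.41
Solving simultaneously: a = 2.34594, b = 0.891304.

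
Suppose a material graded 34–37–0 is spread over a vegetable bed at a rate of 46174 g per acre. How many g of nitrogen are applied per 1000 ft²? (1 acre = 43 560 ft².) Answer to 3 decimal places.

360.403 g N per thousand sq ft

nitrogen per acre = 46174 × 34% = 15699.2 g.
Convert to per 1000 ft²: 15699.2 × 0.0229568 = 360.4031 g.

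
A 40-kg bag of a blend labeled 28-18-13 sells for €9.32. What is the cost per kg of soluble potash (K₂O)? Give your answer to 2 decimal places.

€1.79 per kg K₂O

K₂O in bag = 40 × 13% = 5.2 kg.
Cost per kg K₂O = €9.32 / 5.2 = €1.7923.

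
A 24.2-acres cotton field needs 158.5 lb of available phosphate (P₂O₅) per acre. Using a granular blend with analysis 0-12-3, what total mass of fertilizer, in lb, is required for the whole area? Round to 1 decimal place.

Product per acre = 158.5 / 12% = 1320.83 lb.
Total product = 1320.83 × 24.2 = 31964.17 lb.

31964.2 lb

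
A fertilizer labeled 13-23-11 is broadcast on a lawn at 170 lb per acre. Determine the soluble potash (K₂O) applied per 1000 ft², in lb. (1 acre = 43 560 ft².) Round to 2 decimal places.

K₂O per acre = 170 × 11% = 18.7 lb.
Convert to per 1000 ft²: 18.7 × 0.0229568 = 0.429293 lb.

0.43 lb K₂O per thousand sq ft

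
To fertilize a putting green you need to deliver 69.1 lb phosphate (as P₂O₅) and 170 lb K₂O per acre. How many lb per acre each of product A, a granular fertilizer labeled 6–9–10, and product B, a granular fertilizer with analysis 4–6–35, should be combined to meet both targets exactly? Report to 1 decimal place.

548.4 lb product A, 329.0 lb product B

Per-acre balance (a = product A, b = product B):
P₂O₅: 0.09·a + 0.06·b = 69.1
K₂O: 0.1·a + 0.35·b = 170
Solving simultaneously: a = 548.431, b = 329.02.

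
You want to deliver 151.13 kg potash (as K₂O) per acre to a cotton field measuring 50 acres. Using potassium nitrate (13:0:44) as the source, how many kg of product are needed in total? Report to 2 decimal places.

Product per acre = 151.13 / 44% = 343.477 kg.
Total product = 343.477 × 50 = 17173.864 kg.

17173.86 kg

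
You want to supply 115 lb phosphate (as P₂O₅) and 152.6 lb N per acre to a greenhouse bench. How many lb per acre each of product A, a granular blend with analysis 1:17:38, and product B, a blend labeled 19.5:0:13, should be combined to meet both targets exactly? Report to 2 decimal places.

676.47 lb product A, 747.87 lb product B

Let a = lb of product A, b = lb of product B (per acre).
P₂O₅: 0.17·a + 0·b = 115
N: 0.01·a + 0.195·b = 152.6
Solving simultaneously: a = 676.471, b = 747.873.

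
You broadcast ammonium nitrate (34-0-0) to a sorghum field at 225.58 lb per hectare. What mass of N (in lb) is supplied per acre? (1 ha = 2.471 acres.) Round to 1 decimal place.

31.0 lb N per acre

nitrogen per hectare = 225.58 × 34% = 76.6972 lb.
Convert to per acre: 76.6972 × 0.404694 = 31.0389 lb.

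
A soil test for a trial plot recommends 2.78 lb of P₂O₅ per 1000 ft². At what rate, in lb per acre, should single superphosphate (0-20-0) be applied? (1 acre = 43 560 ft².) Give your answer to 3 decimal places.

Product per 1000 ft² = 2.78 / 20% = 13.9 lb.
Convert to per acre: 13.9 × 43.56 = 605.484 lb.

605.484 lb of product per acre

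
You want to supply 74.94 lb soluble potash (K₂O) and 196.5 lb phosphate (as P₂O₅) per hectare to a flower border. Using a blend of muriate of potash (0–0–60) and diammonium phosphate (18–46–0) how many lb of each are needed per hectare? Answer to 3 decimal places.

Let a = lb of muriate of potash, b = lb of diammonium phosphate (per hectare).
K₂O: 0.6·a + 0·b = 74.94
P₂O₅: 0·a + 0.46·b = 196.5
Solving simultaneously: a = 124.9, b = 427.1739.

124.900 lb muriate of potash, 427.174 lb diammonium phosphate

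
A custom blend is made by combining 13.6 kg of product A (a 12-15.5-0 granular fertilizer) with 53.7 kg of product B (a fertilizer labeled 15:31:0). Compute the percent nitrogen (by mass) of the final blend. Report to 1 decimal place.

Total mass = 13.6 + 53.7 = 67.3 kg.
N mass = 12%×13.6 + 15%×53.7 = 9.687 kg.
% N = 9.687 / 67.3 = 14.3938%.

14.4% N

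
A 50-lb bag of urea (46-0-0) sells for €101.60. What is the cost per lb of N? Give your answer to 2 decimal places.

€4.42 per lb N

N in bag = 50 × 46% = 23 lb.
Cost per lb N = €101.60 / 23 = €4.4174.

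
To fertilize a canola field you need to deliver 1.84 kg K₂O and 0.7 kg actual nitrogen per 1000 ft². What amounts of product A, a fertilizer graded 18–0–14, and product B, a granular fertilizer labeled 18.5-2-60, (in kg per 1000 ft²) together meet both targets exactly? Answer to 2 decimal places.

With a, b = kg per 1000 ft² of product A and product B:
K₂O: 0.14·a + 0.6·b = 1.84
N: 0.18·a + 0.185·b = 0.7
Eliminate a: (row1) − 0.14/0.18·(row2) → 0.456111·b = 1.29556, so b = 2.84044.
Back-substitute: a = (1.84 − 0.6·2.84044) / 0.14 = 0.969549.

0.97 kg product A, 2.84 kg product B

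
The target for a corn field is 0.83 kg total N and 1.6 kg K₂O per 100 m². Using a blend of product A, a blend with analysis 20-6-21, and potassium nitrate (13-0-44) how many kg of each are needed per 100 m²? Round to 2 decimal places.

Let a = kg of product A, b = kg of potassium nitrate (per 100 m²).
N: 0.2·a + 0.13·b = 0.83
K₂O: 0.21·a + 0.44·b = 1.6
Solving simultaneously: a = 2.58979, b = 2.40033.

2.59 kg product A, 2.40 kg potassium nitrate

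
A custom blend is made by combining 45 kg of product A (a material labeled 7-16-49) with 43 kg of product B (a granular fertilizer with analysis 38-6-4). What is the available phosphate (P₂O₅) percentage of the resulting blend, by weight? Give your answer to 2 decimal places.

Total mass = 45 + 43 = 88 kg.
P₂O₅ mass = 16%×45 + 6%×43 = 9.78 kg.
% P₂O₅ = 9.78 / 88 = 11.1136%.

11.11% P₂O₅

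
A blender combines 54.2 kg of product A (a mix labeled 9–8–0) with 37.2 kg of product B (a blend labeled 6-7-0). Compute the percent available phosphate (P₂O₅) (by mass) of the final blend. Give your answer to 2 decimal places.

Total mass = 54.2 + 37.2 = 91.4 kg.
P₂O₅ mass = 8%×54.2 + 7%×37.2 = 6.94 kg.
% P₂O₅ = 6.94 / 91.4 = 7.593%.

7.59% P₂O₅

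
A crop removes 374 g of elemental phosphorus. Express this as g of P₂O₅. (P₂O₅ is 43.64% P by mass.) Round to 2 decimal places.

P₂O₅ = 374 / 0.4364 = 857.012 g.

857.01 g P₂O₅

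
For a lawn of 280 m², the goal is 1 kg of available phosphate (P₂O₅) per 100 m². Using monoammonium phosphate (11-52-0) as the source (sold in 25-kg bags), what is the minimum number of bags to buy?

Product per 100 m² = 1 / 52% = 1.92308 kg.
Total product = 1.92308 × 280 / 100 = 5.38462 kg.
Bags = ⌈5.38462 / 25⌉ = 1.

1 bags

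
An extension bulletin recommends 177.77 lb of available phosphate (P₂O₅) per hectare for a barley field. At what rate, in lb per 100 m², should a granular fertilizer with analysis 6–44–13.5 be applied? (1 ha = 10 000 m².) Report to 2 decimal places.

4.04 lb of product per hundred sq m

Product per hectare = 177.77 / 44% = 404.023 lb.
Convert to per 100 m²: 404.023 × 0.01 = 4.04023 lb.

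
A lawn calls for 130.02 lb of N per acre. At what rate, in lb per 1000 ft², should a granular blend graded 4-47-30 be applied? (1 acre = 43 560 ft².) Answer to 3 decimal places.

74.621 lb of product per thousand sq ft

Product per acre = 130.02 / 4% = 3250.5 lb.
Convert to per 1000 ft²: 3250.5 × 0.0229568 = 74.6212 lb.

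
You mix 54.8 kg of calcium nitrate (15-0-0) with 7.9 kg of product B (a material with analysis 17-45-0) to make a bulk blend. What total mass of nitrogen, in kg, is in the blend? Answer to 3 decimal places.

9.563 kg N

N mass = 15%×54.8 + 17%×7.9 = 9.563 kg.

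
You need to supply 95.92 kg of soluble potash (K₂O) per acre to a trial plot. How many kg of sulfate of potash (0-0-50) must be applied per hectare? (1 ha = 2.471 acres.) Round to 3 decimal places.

Product per acre = 95.92 / 50% = 191.84 kg.
Convert to per hectare: 191.84 × 2.471 = 474.0366 kg.

474.037 kg of product per hectare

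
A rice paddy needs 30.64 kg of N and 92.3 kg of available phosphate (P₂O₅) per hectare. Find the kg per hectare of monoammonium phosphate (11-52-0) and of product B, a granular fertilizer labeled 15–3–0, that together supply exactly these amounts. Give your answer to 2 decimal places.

Per-hectare balance (a = monoammonium phosphate, b = product B):
N: 0.11·a + 0.15·b = 30.64
P₂O₅: 0.52·a + 0.03·b = 92.3
Solving simultaneously: a = 173.036, b = 77.3735.

173.04 kg monoammonium phosphate, 77.37 kg product B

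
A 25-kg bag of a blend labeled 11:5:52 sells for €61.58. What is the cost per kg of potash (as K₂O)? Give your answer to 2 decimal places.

K₂O in bag = 25 × 52% = 13 kg.
Cost per kg K₂O = €61.58 / 13 = €4.7369.

€4.74 per kg K₂O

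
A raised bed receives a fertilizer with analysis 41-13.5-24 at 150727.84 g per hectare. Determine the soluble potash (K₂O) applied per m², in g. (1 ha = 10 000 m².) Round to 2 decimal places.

3.62 g K₂O per sq m

K₂O per hectare = 150727.84 × 24% = 36174.7 g.
Convert to per m²: 36174.7 × 0.0001 = 3.61747 g.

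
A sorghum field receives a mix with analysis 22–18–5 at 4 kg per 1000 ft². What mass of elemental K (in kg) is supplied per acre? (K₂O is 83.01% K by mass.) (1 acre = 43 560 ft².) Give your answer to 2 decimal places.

7.23 kg K per acre

K₂O per 1000 ft² = 4 × 5% = 0.2 kg.
Elemental K = 0.2 × 0.8301 = 0.16602 kg per 1000 ft².
Convert to per acre: 0.16602 × 43.56 = 7.23183 kg.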